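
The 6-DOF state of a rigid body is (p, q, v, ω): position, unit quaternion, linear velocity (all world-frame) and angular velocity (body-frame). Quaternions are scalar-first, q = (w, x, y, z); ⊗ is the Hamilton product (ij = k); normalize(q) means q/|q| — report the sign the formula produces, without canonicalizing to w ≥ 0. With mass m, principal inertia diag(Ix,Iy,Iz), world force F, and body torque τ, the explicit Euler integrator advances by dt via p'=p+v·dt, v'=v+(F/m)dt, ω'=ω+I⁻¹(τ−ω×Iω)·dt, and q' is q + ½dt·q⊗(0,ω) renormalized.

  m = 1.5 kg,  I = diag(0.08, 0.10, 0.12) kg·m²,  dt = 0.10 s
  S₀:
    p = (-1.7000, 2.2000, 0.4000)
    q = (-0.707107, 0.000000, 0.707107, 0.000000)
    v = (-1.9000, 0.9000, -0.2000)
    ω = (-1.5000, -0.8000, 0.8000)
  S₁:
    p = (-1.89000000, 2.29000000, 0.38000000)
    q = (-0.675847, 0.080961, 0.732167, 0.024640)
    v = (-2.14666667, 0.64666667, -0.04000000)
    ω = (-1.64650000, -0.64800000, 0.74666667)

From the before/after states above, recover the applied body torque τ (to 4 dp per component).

ω₁ − ω₀ = (-0.14650000, 0.15200000, -0.05333333)
ω₀×(Iω₀) = (-0.0128, 0.0480, 0.0240)
applied torque τ = (-0.1300, 0.2000, -0.0400)

τ = (-0.1300, 0.2000, -0.0400)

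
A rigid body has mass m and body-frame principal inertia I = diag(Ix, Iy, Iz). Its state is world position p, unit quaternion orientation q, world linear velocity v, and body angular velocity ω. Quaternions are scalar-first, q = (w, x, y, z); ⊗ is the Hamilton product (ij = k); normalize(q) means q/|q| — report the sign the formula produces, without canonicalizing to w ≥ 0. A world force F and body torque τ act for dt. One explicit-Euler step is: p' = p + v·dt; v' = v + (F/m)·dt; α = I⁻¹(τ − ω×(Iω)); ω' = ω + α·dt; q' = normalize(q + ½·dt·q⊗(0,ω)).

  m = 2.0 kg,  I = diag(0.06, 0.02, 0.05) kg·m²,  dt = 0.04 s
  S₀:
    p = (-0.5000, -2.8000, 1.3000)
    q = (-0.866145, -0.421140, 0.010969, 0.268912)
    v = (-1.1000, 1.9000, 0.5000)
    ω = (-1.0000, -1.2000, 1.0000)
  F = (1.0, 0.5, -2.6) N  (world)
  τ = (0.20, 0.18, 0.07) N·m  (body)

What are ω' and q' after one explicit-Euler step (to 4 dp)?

(τ − ω×Iω)/I = (3.9333, 9.5000, 2.3600)
new body rate ω' = (-0.8427, -0.8200, 1.0944)
q⊗(0,ω) = (-0.6768892, 1.1998084, 1.1916020, -0.3498080)
updated quaternion q' = (-0.8791, -0.3969, 0.0348, 0.2617)

ω' = (-0.8427, -0.8200, 1.0944)
q' = (-0.8791, -0.3969, 0.0348, 0.2617)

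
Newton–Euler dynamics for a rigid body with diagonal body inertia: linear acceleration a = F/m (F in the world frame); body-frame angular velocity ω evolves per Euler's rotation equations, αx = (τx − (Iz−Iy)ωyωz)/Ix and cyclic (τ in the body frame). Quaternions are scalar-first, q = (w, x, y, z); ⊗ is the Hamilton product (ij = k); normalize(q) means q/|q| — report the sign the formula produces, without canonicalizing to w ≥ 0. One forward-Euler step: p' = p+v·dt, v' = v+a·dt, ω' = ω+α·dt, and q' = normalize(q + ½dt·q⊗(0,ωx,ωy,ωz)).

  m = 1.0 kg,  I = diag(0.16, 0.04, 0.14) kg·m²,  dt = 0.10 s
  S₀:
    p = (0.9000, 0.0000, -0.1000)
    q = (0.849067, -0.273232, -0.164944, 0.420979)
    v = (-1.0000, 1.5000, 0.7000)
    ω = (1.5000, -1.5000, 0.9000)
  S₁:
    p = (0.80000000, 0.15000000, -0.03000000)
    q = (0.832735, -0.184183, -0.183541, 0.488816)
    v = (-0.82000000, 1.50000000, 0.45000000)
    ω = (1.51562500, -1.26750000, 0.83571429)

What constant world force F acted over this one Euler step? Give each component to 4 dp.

Δv = v₁−v₀ = (0.18000000, 0.00000000, -0.25000000)
m·(v₁−v₀)/dt = (1.8000, 0.0000, -2.5000)

F = (1.8000, 0.0000, -2.5000)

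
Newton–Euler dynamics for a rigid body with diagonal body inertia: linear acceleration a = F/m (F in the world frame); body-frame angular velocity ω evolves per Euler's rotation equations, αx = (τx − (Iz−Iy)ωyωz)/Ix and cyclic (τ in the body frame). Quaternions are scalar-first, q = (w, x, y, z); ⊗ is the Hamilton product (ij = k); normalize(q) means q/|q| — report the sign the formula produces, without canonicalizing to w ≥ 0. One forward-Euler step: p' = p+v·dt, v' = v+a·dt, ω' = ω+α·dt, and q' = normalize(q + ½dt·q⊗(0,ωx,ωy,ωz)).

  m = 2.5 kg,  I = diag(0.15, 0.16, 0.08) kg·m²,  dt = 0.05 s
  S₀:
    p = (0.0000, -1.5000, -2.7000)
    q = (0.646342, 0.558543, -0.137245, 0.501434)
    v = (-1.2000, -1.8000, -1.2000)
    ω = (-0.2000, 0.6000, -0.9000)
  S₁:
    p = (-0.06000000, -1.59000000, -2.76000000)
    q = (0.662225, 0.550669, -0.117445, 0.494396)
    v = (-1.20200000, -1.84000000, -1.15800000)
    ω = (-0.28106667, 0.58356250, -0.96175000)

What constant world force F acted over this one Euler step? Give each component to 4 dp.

v₁ − v₀ = (-0.00200000, -0.04000000, 0.04200000)
m·(v₁−v₀)/dt = (-0.1000, -2.0000, 2.1000)

F = (-0.1000, -2.0000, 2.1000)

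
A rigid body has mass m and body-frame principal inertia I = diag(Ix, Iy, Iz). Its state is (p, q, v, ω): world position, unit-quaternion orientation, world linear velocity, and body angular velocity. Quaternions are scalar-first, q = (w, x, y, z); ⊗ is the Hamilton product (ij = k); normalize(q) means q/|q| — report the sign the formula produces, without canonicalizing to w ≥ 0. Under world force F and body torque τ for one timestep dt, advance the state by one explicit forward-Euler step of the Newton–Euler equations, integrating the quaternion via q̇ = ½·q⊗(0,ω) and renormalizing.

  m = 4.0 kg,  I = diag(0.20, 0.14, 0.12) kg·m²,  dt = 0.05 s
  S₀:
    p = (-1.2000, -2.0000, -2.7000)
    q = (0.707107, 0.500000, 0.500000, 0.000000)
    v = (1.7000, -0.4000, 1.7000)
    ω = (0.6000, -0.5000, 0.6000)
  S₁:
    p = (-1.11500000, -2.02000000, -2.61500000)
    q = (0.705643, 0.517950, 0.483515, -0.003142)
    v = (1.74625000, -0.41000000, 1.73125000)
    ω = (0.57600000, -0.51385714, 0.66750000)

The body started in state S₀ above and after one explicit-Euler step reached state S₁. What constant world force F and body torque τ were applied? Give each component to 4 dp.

rate change Δω = (-0.02400000, -0.01385714, 0.06750000)
applied torque τ = (-0.0900, -0.0100, 0.1800)
v₁ − v₀ = (0.04625000, -0.01000000, 0.03125000)
applied force F = (3.7000, -0.8000, 2.5000)

F = (3.7000, -0.8000, 2.5000)
τ = (-0.0900, -0.0100, 0.1800)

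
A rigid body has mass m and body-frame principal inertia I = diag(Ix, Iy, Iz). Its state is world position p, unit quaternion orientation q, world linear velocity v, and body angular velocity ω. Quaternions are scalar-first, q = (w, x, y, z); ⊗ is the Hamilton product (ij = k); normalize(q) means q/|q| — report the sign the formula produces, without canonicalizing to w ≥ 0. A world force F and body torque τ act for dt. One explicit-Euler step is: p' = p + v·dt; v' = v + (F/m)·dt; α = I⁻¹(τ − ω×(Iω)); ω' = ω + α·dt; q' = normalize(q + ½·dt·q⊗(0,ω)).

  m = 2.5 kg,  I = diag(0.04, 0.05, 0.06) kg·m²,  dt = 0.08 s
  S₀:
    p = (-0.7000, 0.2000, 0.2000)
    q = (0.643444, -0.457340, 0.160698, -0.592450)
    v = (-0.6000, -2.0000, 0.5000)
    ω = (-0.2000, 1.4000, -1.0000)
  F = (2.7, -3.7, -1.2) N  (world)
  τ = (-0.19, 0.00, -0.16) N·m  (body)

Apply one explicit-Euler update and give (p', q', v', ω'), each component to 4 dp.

precession coupling ω×(Iω) = (-0.0140, -0.0040, -0.0028)
angular accel α = (-4.4000, 0.0800, -2.6200)
ω + α·dt = (-0.5520, 1.4064, -1.2096)
2q̇ = q⊗(0,ω) = (-0.9088952, 0.5400432, 0.5619716, -1.2515804)
updated quaternion q' = (0.6056, -0.4347, 0.1827, -0.6410)
p + v·dt = (-0.7480, 0.0400, 0.2400)
v + (F/m)dt = (-0.5136, -2.1184, 0.4616)

p' = (-0.7480, 0.0400, 0.2400)
q' = (0.6056, -0.4347, 0.1827, -0.6410)
v' = (-0.5136, -2.1184, 0.4616)
ω' = (-0.5520, 1.4064, -1.2096)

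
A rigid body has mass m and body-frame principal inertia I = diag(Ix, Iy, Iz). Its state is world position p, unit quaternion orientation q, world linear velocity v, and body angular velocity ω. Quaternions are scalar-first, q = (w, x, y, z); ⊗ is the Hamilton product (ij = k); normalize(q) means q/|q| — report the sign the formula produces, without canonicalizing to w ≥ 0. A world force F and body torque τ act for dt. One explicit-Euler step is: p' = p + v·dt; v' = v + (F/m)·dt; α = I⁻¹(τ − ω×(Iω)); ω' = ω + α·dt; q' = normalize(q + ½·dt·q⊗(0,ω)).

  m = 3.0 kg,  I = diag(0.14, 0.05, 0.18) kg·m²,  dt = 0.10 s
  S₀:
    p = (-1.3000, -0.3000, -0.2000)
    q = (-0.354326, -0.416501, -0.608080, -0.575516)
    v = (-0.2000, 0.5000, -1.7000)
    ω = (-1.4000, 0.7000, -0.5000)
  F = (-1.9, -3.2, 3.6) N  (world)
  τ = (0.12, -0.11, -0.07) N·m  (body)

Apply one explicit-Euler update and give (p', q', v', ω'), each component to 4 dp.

angular accel α = (1.1821, -1.6400, -0.8789)
ω + α·dt = (-1.2818, 0.5360, -0.5879)
q⊗(0,ω) = (-0.4452034, 1.2029576, 0.3494437, -0.9656997)
updated quaternion q' = (-0.3753, -0.3552, -0.5886, -0.6217)
a = F/m = (-0.6333, -1.0667, 1.2000)
new position p' = (-1.3200, -0.2500, -0.3700)
v + (F/m)dt = (-0.2633, 0.3933, -1.5800)

p' = (-1.3200, -0.2500, -0.3700)
q' = (-0.3753, -0.3552, -0.5886, -0.6217)
v' = (-0.2633, 0.3933, -1.5800)
ω' = (-1.2818, 0.5360, -0.5879)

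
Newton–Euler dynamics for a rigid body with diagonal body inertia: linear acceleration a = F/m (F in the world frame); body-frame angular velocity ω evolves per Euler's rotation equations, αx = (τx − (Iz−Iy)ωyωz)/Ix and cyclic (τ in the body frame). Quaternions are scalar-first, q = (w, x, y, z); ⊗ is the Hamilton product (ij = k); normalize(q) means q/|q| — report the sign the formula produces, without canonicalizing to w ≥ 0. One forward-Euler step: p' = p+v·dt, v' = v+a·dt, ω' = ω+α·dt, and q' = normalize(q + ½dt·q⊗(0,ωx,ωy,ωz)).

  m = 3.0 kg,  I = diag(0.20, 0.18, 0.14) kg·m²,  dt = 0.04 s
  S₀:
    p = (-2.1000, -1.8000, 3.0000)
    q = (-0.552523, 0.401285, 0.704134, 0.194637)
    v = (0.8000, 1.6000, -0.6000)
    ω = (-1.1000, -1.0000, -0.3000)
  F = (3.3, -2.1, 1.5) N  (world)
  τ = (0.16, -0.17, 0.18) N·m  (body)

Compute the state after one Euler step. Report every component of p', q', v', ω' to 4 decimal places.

p + v·dt = (-2.0680, -1.7360, 2.9760)
v + (F/m)dt = (0.8440, 1.5720, -0.5800)
precession coupling ω×(Iω) = (-0.0120, 0.0198, -0.0220)
angular accel α = (0.8600, -1.0544, 1.4429)
new body rate ω' = (-1.0656, -1.0422, -0.2423)
Hamilton product q⊗(0,ω) = (1.2039386, 0.5911721, 0.4588078, 0.5390193)
q' = normalize(q + ½dt·q⊗(0,ω)) = (-0.5282, 0.4129, 0.7130, 0.2053)

p' = (-2.0680, -1.7360, 2.9760)
q' = (-0.5282, 0.4129, 0.7130, 0.2053)
v' = (0.8440, 1.5720, -0.5800)
ω' = (-1.0656, -1.0422, -0.2423)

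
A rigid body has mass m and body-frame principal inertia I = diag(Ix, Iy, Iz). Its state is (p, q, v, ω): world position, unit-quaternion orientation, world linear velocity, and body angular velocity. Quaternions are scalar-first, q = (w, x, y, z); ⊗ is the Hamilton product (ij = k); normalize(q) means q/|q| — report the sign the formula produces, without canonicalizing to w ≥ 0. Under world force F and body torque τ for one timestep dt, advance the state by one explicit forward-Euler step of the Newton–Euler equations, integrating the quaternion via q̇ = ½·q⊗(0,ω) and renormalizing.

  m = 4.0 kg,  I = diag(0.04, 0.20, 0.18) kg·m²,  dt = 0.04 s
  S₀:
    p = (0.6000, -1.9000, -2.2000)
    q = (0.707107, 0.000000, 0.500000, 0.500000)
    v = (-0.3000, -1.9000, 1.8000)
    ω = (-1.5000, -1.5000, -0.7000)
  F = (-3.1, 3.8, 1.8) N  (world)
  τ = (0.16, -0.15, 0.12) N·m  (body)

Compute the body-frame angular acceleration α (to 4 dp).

ω×(Iω) gyroscopic = (-0.0210, -0.1470, 0.3600)
α = I⁻¹(τ − ω×Iω) = (4.5250, -0.0150, -1.3333)

α = (4.5250, -0.0150, -1.3333)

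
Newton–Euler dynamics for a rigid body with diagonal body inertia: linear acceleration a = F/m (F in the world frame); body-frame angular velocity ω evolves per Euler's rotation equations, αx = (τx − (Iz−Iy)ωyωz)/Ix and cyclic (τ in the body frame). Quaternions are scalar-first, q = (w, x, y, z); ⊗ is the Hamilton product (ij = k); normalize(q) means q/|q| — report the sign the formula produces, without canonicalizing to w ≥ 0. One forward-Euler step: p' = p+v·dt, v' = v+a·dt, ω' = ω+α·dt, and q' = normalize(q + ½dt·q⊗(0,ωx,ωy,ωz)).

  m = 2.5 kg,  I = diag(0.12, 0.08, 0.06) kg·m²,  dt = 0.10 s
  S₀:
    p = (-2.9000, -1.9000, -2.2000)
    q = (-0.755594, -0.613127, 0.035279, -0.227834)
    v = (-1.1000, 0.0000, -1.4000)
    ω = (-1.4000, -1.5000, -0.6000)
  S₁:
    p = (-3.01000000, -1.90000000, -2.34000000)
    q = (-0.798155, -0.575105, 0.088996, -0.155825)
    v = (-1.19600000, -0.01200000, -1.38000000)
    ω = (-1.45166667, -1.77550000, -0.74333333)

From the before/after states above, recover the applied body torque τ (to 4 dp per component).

τ = (-0.0800, -0.1700, -0.1700)

ω₁ − ω₀ = (-0.05166667, -0.27550000, -0.14333333)
gyro term ω₀×Iω₀ = (-0.0180, 0.0504, -0.0840)
I·α + gyro = (-0.0800, -0.1700, -0.1700)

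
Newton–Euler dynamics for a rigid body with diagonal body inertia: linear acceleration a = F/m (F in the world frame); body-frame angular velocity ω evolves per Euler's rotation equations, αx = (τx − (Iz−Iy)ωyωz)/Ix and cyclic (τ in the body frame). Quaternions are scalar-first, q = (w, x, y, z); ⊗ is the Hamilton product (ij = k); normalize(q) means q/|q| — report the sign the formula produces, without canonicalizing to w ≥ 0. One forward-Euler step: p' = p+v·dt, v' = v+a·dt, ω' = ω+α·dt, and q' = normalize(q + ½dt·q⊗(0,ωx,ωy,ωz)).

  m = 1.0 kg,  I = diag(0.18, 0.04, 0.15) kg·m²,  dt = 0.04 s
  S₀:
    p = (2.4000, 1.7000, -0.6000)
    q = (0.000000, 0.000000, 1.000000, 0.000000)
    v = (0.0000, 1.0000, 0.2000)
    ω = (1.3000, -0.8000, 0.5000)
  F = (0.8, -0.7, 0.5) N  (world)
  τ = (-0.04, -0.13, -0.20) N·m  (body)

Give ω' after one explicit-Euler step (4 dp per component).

precession coupling ω×(Iω) = (-0.0440, 0.0195, 0.1456)
angular accel α = (0.0222, -3.7375, -2.3040)
ω' = ω + α·dt = (1.3009, -0.9495, 0.4078)

ω' = (1.3009, -0.9495, 0.4078)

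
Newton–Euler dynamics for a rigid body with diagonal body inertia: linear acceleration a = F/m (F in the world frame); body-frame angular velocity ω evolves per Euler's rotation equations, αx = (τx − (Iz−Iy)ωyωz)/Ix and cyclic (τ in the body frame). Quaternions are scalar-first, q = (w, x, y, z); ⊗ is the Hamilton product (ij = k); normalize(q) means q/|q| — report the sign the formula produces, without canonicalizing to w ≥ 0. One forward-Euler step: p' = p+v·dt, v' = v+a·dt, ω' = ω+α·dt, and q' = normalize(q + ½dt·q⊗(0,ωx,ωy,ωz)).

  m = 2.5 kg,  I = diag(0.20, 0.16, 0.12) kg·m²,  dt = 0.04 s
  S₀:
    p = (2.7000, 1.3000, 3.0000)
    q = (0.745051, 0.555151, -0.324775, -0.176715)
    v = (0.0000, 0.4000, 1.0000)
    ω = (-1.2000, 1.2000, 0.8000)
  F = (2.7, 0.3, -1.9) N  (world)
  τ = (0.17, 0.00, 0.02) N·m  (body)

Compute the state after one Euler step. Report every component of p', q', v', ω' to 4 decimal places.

p' = (2.7000, 1.3160, 3.0400)
q' = (0.7685, 0.5359, -0.3113, -0.1592)
v' = (0.0432, 0.4048, 0.9696)
ω' = (-1.1583, 1.2192, 0.7875)

new position p' = (2.7000, 1.3160, 3.0400)
v + (F/m)dt = (0.0432, 0.4048, 0.9696)
gyro term ω×Iω = (-0.0384, -0.0768, 0.0576)
angular accel α = (1.0420, 0.4800, -0.3133)
ω' = ω + α·dt = (-1.1583, 1.2192, 0.7875)
q⊗(0,ω) = (1.1972832, -0.9418232, 0.6619984, 0.8724920)
updated quaternion q' = (0.7685, 0.5359, -0.3113, -0.1592)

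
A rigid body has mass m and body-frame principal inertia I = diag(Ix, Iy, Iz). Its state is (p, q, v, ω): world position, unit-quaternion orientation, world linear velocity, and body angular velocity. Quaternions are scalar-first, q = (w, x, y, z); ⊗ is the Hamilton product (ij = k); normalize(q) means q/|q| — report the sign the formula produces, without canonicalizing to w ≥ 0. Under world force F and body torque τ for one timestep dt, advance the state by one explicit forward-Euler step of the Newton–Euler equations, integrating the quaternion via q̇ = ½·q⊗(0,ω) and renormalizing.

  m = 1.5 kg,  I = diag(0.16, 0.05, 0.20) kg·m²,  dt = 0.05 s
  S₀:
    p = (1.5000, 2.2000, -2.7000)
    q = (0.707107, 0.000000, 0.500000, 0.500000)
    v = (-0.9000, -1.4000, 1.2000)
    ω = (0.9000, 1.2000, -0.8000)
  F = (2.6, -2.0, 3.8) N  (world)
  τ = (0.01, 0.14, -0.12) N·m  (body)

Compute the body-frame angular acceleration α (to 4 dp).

α = (0.9625, 2.2240, -0.0060)

ω×(Iω) gyroscopic = (-0.1440, 0.0288, -0.1188)
angular accel α = (0.9625, 2.2240, -0.0060)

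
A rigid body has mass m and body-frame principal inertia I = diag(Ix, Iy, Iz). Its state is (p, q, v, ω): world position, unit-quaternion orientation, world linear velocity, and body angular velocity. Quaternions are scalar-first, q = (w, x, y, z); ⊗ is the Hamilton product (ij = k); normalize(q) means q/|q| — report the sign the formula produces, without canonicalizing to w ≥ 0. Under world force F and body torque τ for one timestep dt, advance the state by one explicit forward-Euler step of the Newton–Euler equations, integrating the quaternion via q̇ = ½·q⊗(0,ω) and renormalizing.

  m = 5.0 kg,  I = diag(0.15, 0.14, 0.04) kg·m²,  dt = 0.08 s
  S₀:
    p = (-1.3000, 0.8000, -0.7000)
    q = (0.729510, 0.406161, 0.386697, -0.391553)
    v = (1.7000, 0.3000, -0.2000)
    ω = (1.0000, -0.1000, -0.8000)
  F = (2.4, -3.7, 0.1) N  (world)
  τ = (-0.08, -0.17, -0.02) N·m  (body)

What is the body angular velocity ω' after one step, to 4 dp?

ω' = (0.9616, -0.1469, -0.8420)

ω×(Iω) gyroscopic = (-0.0080, -0.0880, 0.0010)
(τ − ω×Iω)/I = (-0.4800, -0.5857, -0.5250)
new body rate ω' = (0.9616, -0.1469, -0.8420)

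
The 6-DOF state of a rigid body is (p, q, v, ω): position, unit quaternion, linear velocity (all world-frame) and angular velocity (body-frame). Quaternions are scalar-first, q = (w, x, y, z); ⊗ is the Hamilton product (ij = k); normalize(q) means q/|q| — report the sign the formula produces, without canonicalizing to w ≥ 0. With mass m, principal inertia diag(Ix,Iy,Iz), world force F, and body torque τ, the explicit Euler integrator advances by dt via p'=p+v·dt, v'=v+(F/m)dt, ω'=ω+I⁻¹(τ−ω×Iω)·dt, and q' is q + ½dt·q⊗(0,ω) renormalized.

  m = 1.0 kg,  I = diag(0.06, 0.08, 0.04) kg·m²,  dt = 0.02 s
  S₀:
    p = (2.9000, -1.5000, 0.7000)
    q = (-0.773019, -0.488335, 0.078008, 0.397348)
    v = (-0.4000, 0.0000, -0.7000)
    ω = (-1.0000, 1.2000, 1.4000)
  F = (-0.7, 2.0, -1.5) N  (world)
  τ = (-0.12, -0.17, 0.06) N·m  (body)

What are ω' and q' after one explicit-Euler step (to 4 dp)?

ω' = (-1.0176, 1.1645, 1.4420)
q' = (-0.7842, -0.4842, 0.0716, 0.3814)

(τ − ω×Iω)/I = (-0.8800, -1.7750, 2.1000)
ω + α·dt = (-1.0176, 1.1645, 1.4420)
Hamilton product q⊗(0,ω) = (-1.1382318, 0.4054126, -0.6413018, -1.5902206)
q + ½dt·q⊗(0,ω), renormalized = (-0.7842, -0.4842, 0.0716, 0.3814)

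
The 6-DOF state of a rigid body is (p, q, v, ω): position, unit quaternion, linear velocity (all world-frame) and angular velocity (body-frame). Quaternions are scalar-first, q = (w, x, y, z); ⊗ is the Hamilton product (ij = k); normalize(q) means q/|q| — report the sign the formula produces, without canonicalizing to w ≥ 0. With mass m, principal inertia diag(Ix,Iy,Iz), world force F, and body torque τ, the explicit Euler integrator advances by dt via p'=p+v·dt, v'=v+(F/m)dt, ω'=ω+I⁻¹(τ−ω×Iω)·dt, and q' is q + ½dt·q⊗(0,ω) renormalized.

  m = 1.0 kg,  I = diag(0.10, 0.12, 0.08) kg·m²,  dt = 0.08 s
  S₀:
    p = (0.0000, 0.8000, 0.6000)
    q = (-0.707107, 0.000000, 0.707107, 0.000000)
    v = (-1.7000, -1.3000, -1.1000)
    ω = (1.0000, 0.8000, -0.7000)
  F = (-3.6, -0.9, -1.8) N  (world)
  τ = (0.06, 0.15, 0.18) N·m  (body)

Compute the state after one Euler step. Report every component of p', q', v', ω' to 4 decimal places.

p' = (-0.1360, 0.6960, 0.5120)
q' = (-0.7285, -0.0480, 0.6833, -0.0085)
v' = (-1.9880, -1.3720, -1.2440)
ω' = (1.0301, 0.9093, -0.5360)

angular accel α = (0.3760, 1.3667, 2.0500)
new body rate ω' = (1.0301, 0.9093, -0.5360)
q⊗(0,ω) = (-0.5656856, -1.2020819, -0.5656856, -0.2121321)
q + ½dt·q⊗(0,ω), renormalized = (-0.7285, -0.0480, 0.6833, -0.0085)
linear accel F/m = (-3.6000, -0.9000, -1.8000)
new position p' = (-0.1360, 0.6960, 0.5120)
new velocity v' = (-1.9880, -1.3720, -1.2440)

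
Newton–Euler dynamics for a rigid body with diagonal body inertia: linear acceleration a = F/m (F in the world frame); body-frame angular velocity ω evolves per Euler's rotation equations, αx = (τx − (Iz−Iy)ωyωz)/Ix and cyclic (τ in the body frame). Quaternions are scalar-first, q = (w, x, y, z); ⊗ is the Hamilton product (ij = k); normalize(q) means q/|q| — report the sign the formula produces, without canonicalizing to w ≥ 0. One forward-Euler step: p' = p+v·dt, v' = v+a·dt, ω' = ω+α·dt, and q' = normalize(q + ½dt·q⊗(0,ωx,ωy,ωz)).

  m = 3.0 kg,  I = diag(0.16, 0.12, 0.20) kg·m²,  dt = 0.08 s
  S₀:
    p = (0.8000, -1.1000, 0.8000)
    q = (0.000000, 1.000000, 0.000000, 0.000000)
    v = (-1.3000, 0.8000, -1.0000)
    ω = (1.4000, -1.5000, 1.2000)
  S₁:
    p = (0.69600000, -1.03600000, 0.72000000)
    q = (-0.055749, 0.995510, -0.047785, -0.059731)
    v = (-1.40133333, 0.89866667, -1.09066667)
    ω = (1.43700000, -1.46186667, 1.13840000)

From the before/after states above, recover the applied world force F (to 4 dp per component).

F = (-3.8000, 3.7000, -3.4000)

velocity change Δv = (-0.10133333, 0.09866667, -0.09066667)
F = m·Δv/dt = (-3.8000, 3.7000, -3.4000)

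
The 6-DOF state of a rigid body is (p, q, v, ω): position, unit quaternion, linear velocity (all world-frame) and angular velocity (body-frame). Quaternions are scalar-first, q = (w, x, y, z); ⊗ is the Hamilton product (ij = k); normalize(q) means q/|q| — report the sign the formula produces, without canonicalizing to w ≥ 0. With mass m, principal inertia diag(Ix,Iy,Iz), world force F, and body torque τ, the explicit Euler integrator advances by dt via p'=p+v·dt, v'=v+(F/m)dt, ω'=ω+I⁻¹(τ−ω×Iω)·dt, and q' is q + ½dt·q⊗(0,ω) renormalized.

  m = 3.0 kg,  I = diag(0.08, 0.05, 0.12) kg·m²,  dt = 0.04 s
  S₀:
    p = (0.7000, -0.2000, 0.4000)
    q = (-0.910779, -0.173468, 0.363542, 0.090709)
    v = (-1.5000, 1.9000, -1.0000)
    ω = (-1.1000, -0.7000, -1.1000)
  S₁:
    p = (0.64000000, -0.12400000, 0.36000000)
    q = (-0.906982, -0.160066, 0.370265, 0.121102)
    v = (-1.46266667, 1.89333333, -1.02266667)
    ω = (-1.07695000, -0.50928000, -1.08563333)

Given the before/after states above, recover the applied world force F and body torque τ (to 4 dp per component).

Δω = ω₁−ω₀ = (0.02305000, 0.19072000, 0.01436667)
ω₀×(Iω₀) = (0.0539, -0.0484, -0.0231)
I·α + gyro = (0.1000, 0.1900, 0.0200)
velocity change Δv = (0.03733333, -0.00666667, -0.02266667)
F = m·Δv/dt = (2.8000, -0.5000, -1.7000)

F = (2.8000, -0.5000, -1.7000)
τ = (0.1000, 0.1900, 0.0200)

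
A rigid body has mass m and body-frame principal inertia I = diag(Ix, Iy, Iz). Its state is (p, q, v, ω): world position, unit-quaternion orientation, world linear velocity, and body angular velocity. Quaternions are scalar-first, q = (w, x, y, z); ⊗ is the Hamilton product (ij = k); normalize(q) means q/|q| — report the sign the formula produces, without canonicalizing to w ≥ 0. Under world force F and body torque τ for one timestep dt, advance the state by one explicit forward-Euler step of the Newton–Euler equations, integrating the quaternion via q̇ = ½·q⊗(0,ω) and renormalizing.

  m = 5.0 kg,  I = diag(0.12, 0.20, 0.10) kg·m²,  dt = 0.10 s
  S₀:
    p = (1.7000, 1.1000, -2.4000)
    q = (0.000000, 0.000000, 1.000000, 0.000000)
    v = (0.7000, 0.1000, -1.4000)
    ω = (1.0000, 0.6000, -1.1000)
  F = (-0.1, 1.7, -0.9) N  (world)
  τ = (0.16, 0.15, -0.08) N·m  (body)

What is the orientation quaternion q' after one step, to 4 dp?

q' = (-0.0299, -0.0548, 0.9968, -0.0498)

Hamilton product q⊗(0,ω) = (-0.6000000, -1.1000000, 0.0000000, -1.0000000)
q + ½dt·q⊗(0,ω), renormalized = (-0.0299, -0.0548, 0.9968, -0.0498)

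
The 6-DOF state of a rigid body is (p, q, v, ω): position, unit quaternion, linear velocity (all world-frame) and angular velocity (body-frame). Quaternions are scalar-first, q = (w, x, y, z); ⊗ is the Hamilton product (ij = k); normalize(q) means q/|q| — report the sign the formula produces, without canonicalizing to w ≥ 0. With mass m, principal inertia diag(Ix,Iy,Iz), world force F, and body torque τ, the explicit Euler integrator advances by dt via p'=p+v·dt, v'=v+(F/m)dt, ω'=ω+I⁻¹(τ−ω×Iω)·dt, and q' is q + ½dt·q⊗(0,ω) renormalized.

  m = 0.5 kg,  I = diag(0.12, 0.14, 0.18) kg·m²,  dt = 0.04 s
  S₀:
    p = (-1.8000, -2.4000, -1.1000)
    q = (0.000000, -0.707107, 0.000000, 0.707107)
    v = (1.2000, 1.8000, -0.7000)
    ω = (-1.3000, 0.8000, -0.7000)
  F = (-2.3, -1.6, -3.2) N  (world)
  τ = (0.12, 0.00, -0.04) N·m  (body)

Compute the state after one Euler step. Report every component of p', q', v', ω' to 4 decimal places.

α = I⁻¹(τ − ω×Iω) = (1.1867, 0.3900, -0.1067)
ω' = ω + α·dt = (-1.2525, 0.8156, -0.7043)
2q̇ = q⊗(0,ω) = (-0.4242642, -0.5656856, -1.4142140, -0.5656856)
q + ½dt·q⊗(0,ω), renormalized = (-0.0085, -0.7180, -0.0283, 0.6954)
p + v·dt = (-1.7520, -2.3280, -1.1280)
v + (F/m)dt = (1.0160, 1.6720, -0.9560)

p' = (-1.7520, -2.3280, -1.1280)
q' = (-0.0085, -0.7180, -0.0283, 0.6954)
v' = (1.0160, 1.6720, -0.9560)
ω' = (-1.2525, 0.8156, -0.7043)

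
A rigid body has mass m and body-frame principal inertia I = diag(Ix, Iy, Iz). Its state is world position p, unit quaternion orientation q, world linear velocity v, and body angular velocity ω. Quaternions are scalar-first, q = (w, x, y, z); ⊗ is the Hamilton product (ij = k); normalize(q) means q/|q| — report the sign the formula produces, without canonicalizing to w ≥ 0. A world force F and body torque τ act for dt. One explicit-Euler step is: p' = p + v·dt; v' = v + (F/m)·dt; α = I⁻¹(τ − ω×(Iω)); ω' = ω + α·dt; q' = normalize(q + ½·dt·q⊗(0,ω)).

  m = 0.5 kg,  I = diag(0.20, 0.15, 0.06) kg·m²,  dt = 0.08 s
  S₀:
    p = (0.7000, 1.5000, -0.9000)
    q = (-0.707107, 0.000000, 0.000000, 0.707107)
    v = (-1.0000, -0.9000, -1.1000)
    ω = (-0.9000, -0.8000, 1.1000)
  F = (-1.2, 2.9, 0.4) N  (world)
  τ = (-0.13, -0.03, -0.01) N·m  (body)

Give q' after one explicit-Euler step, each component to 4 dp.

q⊗(0,ω) = (-0.7778177, 1.2020819, -0.0707107, -0.7778177)
q + ½dt·q⊗(0,ω), renormalized = (-0.7367, 0.0480, -0.0028, 0.6746)

q' = (-0.7367, 0.0480, -0.0028, 0.6746)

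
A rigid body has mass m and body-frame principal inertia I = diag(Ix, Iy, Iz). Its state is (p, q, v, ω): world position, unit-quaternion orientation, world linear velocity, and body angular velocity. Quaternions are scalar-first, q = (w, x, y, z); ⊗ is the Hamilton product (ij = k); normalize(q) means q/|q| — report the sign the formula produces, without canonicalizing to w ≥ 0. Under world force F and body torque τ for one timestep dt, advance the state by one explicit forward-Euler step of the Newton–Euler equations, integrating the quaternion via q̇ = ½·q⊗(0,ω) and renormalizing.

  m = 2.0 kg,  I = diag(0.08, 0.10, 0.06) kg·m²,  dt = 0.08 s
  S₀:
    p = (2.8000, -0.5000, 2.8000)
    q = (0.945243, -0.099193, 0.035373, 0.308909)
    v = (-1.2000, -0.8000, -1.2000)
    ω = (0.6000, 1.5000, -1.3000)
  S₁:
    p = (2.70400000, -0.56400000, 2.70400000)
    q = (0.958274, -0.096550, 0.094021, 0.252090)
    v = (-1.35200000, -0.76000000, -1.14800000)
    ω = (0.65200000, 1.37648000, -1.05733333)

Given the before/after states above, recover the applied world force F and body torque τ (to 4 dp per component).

v₁ − v₀ = (-0.15200000, 0.04000000, 0.05200000)
m·(v₁−v₀)/dt = (-3.8000, 1.0000, 1.3000)
ω₁ − ω₀ = (0.05200000, -0.12352000, 0.24266667)
τ = I·(Δω/dt) + ω₀×(Iω₀) = (0.1300, -0.1700, 0.2000)

F = (-3.8000, 1.0000, 1.3000)
τ = (0.1300, -0.1700, 0.2000)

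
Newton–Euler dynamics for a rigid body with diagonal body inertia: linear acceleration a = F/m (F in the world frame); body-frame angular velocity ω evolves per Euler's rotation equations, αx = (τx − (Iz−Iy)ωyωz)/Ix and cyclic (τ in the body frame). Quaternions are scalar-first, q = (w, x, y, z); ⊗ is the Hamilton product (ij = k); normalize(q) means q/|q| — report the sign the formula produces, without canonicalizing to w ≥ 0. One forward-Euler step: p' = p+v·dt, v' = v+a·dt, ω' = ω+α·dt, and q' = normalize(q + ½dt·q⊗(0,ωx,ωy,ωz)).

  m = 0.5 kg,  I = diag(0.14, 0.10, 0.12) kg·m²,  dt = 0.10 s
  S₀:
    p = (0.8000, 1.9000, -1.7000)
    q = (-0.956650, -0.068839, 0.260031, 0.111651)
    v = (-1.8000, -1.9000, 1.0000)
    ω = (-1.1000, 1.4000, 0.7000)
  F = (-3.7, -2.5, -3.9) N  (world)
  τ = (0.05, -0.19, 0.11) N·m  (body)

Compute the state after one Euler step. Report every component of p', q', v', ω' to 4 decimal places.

p' = (0.6200, 1.7100, -1.6000)
q' = (-0.9781, -0.0149, 0.1885, 0.0873)
v' = (-2.5400, -2.4000, 0.2200)
ω' = (-1.0783, 1.2254, 0.7403)

a = F/m = (-7.4000, -5.0000, -7.8000)
p + v·dt = (0.6200, 1.7100, -1.6000)
v' = v + a·dt = (-2.5400, -2.4000, 0.2200)
precession coupling ω×(Iω) = (0.0196, -0.0154, 0.0616)
angular accel α = (0.2171, -1.7460, 0.4033)
new body rate ω' = (-1.0783, 1.2254, 0.7403)
Hamilton product q⊗(0,ω) = (-0.5179220, 1.0780253, -1.4139388, -0.4799955)
updated quaternion q' = (-0.9781, -0.0149, 0.1885, 0.0873)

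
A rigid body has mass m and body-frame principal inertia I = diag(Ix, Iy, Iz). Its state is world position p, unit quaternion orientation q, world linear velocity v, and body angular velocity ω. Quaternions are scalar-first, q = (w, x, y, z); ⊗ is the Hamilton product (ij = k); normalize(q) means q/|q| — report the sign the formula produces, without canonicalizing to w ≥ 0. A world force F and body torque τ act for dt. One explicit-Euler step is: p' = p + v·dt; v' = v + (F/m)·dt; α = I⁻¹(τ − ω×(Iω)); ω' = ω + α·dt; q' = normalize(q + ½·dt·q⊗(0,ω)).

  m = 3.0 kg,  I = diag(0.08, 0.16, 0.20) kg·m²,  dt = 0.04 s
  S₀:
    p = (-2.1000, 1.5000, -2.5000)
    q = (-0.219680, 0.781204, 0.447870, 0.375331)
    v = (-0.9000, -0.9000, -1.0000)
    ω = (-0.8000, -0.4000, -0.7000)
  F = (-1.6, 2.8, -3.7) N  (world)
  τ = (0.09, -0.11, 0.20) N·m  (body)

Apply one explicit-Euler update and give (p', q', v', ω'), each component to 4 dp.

precession coupling ω×(Iω) = (0.0112, -0.0672, 0.0256)
α = I⁻¹(τ − ω×Iω) = (0.9850, -0.2675, 0.8720)
new body rate ω' = (-0.7606, -0.4107, -0.6651)
2q̇ = q⊗(0,ω) = (1.0668429, 0.0123674, 0.3344500, 0.1995904)
q + ½dt·q⊗(0,ω), renormalized = (-0.1983, 0.7812, 0.4544, 0.3792)
p + v·dt = (-2.1360, 1.4640, -2.5400)
new velocity v' = (-0.9213, -0.8627, -1.0493)

p' = (-2.1360, 1.4640, -2.5400)
q' = (-0.1983, 0.7812, 0.4544, 0.3792)
v' = (-0.9213, -0.8627, -1.0493)
ω' = (-0.7606, -0.4107, -0.6651)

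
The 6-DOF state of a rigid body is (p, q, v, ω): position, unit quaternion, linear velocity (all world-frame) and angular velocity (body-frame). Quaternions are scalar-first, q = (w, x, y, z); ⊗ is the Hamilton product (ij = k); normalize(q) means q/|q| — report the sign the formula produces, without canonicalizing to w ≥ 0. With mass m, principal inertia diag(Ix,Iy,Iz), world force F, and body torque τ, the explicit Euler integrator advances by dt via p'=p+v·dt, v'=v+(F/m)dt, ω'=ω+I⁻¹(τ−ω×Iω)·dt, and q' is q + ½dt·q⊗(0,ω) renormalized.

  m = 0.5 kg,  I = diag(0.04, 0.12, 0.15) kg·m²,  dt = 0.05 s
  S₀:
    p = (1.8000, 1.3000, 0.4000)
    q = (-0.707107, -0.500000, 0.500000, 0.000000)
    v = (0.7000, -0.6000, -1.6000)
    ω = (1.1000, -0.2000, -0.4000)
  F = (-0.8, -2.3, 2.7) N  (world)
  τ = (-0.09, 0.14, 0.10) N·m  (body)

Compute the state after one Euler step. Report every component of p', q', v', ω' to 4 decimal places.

a = F/m = (-1.6000, -4.6000, 5.4000)
new position p' = (1.8350, 1.2700, 0.3200)
v' = v + a·dt = (0.6200, -0.8300, -1.3300)
(τ − ω×Iω)/I = (-2.3100, 0.7633, 0.7840)
ω + α·dt = (0.9845, -0.1618, -0.3608)
2q̇ = q⊗(0,ω) = (0.6500000, -0.9778177, -0.0585786, -0.1671572)
q + ½dt·q⊗(0,ω), renormalized = (-0.6906, -0.5242, 0.4983, -0.0042)

p' = (1.8350, 1.2700, 0.3200)
q' = (-0.6906, -0.5242, 0.4983, -0.0042)
v' = (0.6200, -0.8300, -1.3300)
ω' = (0.9845, -0.1618, -0.3608)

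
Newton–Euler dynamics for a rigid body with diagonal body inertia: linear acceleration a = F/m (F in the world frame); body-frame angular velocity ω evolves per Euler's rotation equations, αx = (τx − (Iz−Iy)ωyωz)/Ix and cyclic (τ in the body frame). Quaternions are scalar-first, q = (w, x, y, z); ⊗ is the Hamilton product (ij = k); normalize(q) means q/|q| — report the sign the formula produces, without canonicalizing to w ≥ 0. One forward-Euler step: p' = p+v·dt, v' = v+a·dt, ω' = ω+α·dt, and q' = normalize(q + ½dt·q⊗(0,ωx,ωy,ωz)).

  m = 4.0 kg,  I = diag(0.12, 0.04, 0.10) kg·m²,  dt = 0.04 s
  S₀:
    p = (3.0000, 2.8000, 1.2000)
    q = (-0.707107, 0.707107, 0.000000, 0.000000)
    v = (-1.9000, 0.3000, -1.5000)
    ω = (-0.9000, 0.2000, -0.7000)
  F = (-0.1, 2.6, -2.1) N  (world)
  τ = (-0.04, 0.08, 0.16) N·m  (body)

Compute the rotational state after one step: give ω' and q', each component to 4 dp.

α = I⁻¹(τ − ω×Iω) = (-0.2633, 1.6850, 1.4560)
new body rate ω' = (-0.9105, 0.2674, -0.6418)
Hamilton product q⊗(0,ω) = (0.6363963, 0.6363963, 0.3535535, 0.6363963)
updated quaternion q' = (-0.6942, 0.7196, 0.0071, 0.0127)

ω' = (-0.9105, 0.2674, -0.6418)
q' = (-0.6942, 0.7196, 0.0071, 0.0127)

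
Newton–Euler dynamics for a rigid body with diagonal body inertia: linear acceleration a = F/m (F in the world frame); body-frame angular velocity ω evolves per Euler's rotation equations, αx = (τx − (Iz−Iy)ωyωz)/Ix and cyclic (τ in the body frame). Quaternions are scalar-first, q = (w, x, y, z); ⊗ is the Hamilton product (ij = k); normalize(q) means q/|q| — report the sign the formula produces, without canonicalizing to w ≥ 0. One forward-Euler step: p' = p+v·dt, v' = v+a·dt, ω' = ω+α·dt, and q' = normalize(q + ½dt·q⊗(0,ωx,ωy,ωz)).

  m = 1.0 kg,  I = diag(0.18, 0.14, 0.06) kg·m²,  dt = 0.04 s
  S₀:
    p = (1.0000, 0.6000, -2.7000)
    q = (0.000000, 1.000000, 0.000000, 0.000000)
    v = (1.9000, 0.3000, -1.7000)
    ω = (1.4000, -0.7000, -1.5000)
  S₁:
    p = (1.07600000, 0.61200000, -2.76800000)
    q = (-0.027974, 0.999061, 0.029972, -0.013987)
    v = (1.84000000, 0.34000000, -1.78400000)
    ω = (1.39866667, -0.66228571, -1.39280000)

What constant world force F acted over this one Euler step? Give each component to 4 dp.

v₁ − v₀ = (-0.06000000, 0.04000000, -0.08400000)
F = m·Δv/dt = (-1.5000, 1.0000, -2.1000)

F = (-1.5000, 1.0000, -2.1000)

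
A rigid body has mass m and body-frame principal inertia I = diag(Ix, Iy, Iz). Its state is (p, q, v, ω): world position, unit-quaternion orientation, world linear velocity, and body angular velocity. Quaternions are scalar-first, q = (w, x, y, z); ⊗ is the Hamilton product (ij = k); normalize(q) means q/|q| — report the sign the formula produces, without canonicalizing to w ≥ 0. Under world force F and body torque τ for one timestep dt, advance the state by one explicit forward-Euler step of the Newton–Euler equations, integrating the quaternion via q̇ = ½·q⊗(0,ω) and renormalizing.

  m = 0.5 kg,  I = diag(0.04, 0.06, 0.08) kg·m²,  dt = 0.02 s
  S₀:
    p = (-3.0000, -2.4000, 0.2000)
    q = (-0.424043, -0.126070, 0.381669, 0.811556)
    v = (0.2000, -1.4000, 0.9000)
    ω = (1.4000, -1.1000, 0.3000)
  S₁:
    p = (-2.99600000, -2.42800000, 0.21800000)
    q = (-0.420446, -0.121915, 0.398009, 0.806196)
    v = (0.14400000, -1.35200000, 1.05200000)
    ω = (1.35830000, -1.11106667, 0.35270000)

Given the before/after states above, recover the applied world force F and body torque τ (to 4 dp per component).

ω₁ − ω₀ = (-0.04170000, -0.01106667, 0.05270000)
precession coupling = (-0.0066, -0.0168, -0.0308)
I·α + gyro = (-0.0900, -0.0500, 0.1800)
v₁ − v₀ = (-0.05600000, 0.04800000, 0.15200000)
F = m·Δv/dt = (-1.4000, 1.2000, 3.8000)

F = (-1.4000, 1.2000, 3.8000)
τ = (-0.0900, -0.0500, 0.1800)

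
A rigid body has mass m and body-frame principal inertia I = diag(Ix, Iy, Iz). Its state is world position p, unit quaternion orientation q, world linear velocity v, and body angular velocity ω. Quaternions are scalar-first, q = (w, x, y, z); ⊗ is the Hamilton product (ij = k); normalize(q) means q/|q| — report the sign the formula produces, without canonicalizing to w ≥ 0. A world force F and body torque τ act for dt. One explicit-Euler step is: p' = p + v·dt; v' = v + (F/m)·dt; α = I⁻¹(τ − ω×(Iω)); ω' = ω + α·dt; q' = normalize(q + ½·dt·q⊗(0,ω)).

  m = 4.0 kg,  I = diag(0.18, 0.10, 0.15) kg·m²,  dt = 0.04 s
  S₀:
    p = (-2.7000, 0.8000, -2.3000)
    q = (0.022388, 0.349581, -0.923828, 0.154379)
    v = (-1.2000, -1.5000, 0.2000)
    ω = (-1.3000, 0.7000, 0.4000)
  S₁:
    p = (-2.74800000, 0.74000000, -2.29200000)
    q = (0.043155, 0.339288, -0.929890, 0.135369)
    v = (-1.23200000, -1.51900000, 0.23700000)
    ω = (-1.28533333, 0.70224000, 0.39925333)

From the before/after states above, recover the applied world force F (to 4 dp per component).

F = (-3.2000, -1.9000, 3.7000)

v₁ − v₀ = (-0.03200000, -0.01900000, 0.03700000)
m·(v₁−v₀)/dt = (-3.2000, -1.9000, 3.7000)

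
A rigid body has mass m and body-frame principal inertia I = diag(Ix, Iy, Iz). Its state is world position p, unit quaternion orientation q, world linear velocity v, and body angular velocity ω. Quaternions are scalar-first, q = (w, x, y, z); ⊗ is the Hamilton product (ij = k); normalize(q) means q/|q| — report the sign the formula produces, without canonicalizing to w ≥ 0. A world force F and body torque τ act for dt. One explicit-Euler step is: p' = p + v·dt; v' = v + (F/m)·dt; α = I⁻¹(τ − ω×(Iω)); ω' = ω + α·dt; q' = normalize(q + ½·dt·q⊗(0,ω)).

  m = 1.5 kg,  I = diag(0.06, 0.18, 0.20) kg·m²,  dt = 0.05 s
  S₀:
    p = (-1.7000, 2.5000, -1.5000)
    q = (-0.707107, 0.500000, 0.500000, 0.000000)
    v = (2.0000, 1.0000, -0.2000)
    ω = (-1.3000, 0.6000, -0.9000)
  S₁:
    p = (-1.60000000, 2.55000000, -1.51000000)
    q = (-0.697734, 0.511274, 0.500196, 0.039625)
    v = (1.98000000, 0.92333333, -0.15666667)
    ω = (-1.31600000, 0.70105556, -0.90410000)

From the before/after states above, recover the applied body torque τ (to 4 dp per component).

τ = (-0.0300, 0.2000, -0.1100)

Δω = ω₁−ω₀ = (-0.01600000, 0.10105556, -0.00410000)
applied torque τ = (-0.0300, 0.2000, -0.1100)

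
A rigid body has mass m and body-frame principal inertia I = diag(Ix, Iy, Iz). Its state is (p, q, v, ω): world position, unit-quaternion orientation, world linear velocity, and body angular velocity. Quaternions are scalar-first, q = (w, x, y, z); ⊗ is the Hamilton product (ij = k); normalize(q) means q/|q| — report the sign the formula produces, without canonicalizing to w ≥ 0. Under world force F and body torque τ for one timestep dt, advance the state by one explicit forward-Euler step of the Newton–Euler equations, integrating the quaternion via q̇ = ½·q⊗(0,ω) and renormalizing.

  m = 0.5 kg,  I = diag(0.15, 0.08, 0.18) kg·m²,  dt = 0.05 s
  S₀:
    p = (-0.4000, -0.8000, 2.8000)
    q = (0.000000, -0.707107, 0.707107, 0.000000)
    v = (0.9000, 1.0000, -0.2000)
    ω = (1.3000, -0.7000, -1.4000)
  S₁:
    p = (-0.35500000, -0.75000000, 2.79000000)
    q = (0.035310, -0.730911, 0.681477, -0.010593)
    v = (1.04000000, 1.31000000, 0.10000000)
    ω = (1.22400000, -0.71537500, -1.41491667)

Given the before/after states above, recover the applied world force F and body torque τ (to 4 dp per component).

F = (1.4000, 3.1000, 3.0000)
τ = (-0.1300, 0.0300, 0.0100)

ω₁ − ω₀ = (-0.07600000, -0.01537500, -0.01491667)
τ = I·(Δω/dt) + ω₀×(Iω₀) = (-0.1300, 0.0300, 0.0100)
v₁ − v₀ = (0.14000000, 0.31000000, 0.30000000)
applied force F = (1.4000, 3.1000, 3.0000)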